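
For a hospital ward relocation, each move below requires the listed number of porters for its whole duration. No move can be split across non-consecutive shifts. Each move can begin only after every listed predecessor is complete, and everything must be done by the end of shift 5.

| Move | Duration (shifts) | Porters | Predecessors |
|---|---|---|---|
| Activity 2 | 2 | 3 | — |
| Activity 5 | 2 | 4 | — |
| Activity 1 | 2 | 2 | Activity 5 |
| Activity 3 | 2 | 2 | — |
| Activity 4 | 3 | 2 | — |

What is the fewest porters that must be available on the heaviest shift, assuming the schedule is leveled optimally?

7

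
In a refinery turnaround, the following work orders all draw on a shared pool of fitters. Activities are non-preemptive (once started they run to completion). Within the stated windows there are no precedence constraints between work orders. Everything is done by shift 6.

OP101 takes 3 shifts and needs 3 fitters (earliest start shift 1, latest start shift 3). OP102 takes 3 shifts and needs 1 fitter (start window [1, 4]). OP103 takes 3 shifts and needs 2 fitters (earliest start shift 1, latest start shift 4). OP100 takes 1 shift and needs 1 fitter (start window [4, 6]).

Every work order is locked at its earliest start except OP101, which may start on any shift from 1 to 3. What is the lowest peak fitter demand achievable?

OP101@1: s1:6  s2:6  s3:6  s4:1  s5:0  s6:0 → peak 6
OP101@2: s1:3  s2:6  s3:6  s4:4  s5:0  s6:0 → peak 6
OP101@3: s1:3  s2:3  s3:6  s4:4  s5:3  s6:0 → peak 6
Best is OP101@1, peak 6.

6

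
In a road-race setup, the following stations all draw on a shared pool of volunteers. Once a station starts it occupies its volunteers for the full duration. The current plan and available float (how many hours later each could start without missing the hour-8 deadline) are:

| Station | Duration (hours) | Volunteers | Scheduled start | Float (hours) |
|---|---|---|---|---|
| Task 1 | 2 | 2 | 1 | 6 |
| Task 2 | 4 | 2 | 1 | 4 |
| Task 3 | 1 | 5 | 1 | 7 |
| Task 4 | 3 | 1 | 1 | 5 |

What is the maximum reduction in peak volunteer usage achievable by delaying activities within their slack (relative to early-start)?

5

Early-start peak: h1:10  h2:5  h3:3  h4:2  h5:0  h6:0  h7:0  h8:0 ⇒ 10.
Leveled (Task 1@1, Task 2@1, Task 3@5, Task 4@1): h1:5  h2:5  h3:3  h4:2  h5:5  h6:0  h7:0  h8:0 ⇒ 5.
Reduction 10 − 5 = 5.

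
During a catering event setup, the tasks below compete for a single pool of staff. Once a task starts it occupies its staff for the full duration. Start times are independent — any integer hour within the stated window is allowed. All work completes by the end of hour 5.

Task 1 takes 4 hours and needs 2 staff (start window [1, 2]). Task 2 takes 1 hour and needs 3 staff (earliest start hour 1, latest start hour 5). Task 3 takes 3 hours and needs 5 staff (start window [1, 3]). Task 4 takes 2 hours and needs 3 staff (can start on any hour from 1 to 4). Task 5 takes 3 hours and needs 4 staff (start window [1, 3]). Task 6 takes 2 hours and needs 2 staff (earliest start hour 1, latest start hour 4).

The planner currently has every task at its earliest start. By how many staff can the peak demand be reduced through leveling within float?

8

Early-start peak: h1:19  h2:16  h3:11  h4:2  h5:0 ⇒ 19.
Leveled (Task 1@1, Task 2@1, Task 3@1, Task 4@4, Task 5@2, Task 6@4): h1:10  h2:11  h3:11  h4:11  h5:5 ⇒ 11.
Reduction 19 − 11 = 8.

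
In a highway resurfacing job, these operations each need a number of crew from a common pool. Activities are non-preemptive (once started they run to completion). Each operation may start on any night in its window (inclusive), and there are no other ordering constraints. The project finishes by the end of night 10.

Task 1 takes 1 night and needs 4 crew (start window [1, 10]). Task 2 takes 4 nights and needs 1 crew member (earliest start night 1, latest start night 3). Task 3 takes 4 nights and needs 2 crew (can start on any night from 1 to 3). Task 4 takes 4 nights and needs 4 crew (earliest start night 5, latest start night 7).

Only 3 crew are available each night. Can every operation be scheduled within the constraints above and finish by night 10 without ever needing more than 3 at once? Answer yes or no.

no

Total crew member-nights = 32; over 10 nights the average is 32/10 > 3, so some night must exceed 3.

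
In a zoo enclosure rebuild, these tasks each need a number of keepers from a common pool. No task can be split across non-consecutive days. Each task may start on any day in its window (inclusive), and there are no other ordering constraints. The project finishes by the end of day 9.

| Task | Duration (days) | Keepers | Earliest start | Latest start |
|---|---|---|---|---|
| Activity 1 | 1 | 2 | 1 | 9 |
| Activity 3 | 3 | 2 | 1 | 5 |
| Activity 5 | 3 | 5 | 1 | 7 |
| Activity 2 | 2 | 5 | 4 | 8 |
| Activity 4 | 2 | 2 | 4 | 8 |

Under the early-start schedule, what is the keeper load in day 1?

9

At early start, day 1 has: Activity 1, Activity 3, Activity 5.
Demand: 2 + 2 + 5 = 9.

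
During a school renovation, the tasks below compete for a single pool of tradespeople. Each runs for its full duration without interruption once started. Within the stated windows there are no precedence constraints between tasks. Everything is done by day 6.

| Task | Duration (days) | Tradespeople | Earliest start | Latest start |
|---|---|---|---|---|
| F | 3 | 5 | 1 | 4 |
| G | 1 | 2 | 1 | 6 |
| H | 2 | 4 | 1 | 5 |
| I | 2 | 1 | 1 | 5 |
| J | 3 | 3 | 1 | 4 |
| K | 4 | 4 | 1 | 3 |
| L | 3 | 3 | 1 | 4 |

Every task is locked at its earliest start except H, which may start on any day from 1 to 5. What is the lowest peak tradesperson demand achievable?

18

H@1: d1:22  d2:20  d3:15  d4:4  d5:0  d6:0 → peak 22
H@2: d1:18  d2:20  d3:19  d4:4  d5:0  d6:0 → peak 20
H@3: d1:18  d2:16  d3:19  d4:8  d5:0  d6:0 → peak 19
H@4: d1:18  d2:16  d3:15  d4:8  d5:4  d6:0 → peak 18
H@5: d1:18  d2:16  d3:15  d4:4  d5:4  d6:4 → peak 18
Best is H@4, peak 18.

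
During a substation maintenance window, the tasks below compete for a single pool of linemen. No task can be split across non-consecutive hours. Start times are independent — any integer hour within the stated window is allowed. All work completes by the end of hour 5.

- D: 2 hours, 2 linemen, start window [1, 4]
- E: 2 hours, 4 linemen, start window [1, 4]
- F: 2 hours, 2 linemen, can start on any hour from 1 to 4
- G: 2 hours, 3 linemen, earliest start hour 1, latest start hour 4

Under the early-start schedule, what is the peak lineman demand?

Early-start schedule: D@1, E@1, F@1, G@1.
Load per hour: hour 1: 11, hour 2: 11, hour 3: 0, hour 4: 0, hour 5: 0.
Peak is 11.

11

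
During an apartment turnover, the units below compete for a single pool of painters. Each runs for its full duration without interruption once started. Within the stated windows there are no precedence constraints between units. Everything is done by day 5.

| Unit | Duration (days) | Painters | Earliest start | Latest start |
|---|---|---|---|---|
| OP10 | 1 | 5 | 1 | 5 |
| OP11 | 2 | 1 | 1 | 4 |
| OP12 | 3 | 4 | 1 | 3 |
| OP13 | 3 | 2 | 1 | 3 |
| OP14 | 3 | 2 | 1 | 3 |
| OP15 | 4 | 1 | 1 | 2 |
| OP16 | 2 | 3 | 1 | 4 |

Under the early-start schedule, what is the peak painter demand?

18

Early-start schedule: OP10@1, OP11@1, OP12@1, OP13@1, OP14@1, OP15@1, OP16@1.
Load per day: day 1: 18, day 2: 13, day 3: 9, day 4: 1, day 5: 0.
Peak is 18.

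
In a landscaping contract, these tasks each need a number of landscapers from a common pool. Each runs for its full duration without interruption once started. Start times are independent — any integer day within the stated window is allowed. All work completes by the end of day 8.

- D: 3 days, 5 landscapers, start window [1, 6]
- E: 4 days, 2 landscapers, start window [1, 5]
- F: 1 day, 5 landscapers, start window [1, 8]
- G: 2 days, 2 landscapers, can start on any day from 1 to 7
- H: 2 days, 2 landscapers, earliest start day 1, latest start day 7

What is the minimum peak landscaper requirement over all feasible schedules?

5

Early-start (D@1, E@1, F@1, G@1, H@1) gives peak 16: d1:16  d2:11  d3:7  d4:2  d5:0  d6:0  d7:0  d8:0.
Shift E→4, F→8, G→4, H→6.
Schedule D@1, E@4, F@8, G@4, H@6: d1:5  d2:5  d3:5  d4:4  d5:4  d6:4  d7:4  d8:5 — peak 5.
Total landscaper-days = 36 over 8 days ⇒ peak ≥ ⌈36/8⌉ = 5, so 5 is optimal.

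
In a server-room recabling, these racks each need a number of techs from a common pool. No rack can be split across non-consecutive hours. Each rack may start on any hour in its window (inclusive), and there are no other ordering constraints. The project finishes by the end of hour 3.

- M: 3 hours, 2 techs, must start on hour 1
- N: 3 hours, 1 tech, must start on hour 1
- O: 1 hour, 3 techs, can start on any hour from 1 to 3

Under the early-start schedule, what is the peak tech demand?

Early-start schedule: M@1, N@1, O@1.
Load per hour: hour 1: 6, hour 2: 3, hour 3: 3.
Peak is 6.

6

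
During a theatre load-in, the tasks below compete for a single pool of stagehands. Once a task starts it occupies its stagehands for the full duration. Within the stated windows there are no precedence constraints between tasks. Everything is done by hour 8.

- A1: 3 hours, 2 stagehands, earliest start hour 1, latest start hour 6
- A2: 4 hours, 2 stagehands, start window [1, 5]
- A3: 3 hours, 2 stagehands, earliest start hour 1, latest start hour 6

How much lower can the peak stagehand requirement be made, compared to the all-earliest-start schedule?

2

Early-start peak: h1:6  h2:6  h3:6  h4:2  h5:0  h6:0  h7:0  h8:0 ⇒ 6.
Leveled (A1@1, A2@1, A3@4): h1:4  h2:4  h3:4  h4:4  h5:2  h6:2  h7:0  h8:0 ⇒ 4.
Reduction 6 − 4 = 2.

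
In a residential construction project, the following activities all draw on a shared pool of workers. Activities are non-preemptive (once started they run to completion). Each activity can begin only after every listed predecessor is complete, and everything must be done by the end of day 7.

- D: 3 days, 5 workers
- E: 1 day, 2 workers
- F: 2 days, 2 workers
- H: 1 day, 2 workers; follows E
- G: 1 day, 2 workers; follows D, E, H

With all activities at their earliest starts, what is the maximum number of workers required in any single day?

9

Early-start schedule: D@1, E@1, F@1, H@2, G@4.
Load per day: day 1: 9, day 2: 9, day 3: 5, day 4: 2, day 5: 0, day 6: 0, day 7: 0.
Peak is 9.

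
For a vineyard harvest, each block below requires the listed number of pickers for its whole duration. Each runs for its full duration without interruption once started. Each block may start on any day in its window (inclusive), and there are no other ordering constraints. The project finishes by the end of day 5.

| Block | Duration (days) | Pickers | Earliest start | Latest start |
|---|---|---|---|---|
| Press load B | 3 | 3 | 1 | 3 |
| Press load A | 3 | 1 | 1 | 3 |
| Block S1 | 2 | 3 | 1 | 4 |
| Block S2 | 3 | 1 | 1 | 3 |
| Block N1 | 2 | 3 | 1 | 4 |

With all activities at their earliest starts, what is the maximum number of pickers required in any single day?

11

Early-start schedule: Press load B@1, Press load A@1, Block S1@1, Block S2@1, Block N1@1.
Load per day: day 1: 11, day 2: 11, day 3: 5, day 4: 0, day 5: 0.
Peak is 11.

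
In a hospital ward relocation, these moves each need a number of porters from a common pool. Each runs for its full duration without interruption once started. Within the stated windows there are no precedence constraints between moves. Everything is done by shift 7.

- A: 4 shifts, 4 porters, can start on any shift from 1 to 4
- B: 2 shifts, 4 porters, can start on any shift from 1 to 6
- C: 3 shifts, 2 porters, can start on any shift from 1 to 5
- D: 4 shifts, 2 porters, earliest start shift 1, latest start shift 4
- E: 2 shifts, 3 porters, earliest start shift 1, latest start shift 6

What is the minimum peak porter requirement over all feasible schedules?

8

Early-start (A@1, B@1, C@1, D@1, E@1) gives peak 15: s1:15  s2:15  s3:8  s4:6  s5:0  s6:0  s7:0.
Shift C→3, D→3, E→5.
Schedule A@1, B@1, C@3, D@3, E@5: s1:8  s2:8  s3:8  s4:8  s5:7  s6:5  s7:0 — peak 8.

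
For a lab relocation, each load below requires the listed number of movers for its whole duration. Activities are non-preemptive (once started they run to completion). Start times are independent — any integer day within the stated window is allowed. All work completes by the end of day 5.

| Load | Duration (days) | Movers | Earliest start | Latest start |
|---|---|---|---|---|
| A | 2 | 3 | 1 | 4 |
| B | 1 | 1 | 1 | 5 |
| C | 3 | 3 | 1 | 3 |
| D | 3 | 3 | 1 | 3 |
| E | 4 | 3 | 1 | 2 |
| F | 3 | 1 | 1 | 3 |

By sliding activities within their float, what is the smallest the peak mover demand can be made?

Early-start (A@1, B@1, C@1, D@1, E@1, F@1) gives peak 14: d1:14  d2:13  d3:10  d4:3  d5:0.
Shift D→3, F→2.
Schedule A@1, B@1, C@1, D@3, E@1, F@2: d1:10  d2:10  d3:10  d4:7  d5:3 — peak 10.

10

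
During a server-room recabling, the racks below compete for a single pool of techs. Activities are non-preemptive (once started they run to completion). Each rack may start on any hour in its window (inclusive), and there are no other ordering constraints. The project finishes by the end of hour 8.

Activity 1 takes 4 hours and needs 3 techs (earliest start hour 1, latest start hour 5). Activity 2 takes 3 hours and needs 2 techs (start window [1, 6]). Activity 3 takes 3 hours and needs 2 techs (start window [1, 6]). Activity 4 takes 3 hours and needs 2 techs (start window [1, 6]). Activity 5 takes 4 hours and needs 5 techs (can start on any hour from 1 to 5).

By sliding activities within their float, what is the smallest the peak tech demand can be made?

Early-start (Activity 1@1, Activity 2@1, Activity 3@1, Activity 4@1, Activity 5@1) gives peak 14: h1:14  h2:14  h3:14  h4:8  h5:0  h6:0  h7:0  h8:0.
Shift Activity 4→4, Activity 5→5.
Schedule Activity 1@1, Activity 2@1, Activity 3@1, Activity 4@4, Activity 5@5: h1:7  h2:7  h3:7  h4:5  h5:7  h6:7  h7:5  h8:5 — peak 7.
Total tech-hours = 50 over 8 hours ⇒ peak ≥ ⌈50/8⌉ = 7, so 7 is optimal.

7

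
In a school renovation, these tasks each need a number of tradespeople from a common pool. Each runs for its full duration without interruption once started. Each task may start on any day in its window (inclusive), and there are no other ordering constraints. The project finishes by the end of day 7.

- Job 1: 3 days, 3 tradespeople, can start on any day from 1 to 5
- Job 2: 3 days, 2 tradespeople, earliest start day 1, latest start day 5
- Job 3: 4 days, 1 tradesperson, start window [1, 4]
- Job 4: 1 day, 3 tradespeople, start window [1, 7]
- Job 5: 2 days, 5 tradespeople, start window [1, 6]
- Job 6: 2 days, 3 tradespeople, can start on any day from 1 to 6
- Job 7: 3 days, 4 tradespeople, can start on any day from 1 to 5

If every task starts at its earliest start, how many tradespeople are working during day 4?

At early start, day 4 has: Job 3.
Demand: 1 = 1.

1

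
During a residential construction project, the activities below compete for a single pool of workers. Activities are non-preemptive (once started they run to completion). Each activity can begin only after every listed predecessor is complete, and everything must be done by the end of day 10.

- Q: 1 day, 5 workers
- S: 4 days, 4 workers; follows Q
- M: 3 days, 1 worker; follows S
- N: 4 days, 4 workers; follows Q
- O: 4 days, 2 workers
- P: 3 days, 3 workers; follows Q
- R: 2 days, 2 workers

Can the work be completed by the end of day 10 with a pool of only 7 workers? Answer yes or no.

yes

Schedule Q@1, S@2, M@6, N@6, O@5, P@2, R@9: d1:5  d2:7  d3:7  d4:7  d5:6  d6:7  d7:7  d8:7  d9:6  d10:2 — peak 7 ≤ 7.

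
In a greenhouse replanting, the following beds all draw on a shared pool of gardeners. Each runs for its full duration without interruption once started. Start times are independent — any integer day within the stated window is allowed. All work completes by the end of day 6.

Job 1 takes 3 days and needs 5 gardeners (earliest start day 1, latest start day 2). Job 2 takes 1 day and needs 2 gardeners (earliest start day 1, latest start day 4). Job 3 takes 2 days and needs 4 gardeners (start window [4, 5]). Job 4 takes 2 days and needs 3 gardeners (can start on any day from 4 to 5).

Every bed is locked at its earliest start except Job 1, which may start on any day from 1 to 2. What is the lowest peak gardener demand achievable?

7

Job 1@1: d1:7  d2:5  d3:5  d4:7  d5:7  d6:0 → peak 7
Job 1@2: d1:2  d2:5  d3:5  d4:12  d5:7  d6:0 → peak 12
Best is Job 1@1, peak 7.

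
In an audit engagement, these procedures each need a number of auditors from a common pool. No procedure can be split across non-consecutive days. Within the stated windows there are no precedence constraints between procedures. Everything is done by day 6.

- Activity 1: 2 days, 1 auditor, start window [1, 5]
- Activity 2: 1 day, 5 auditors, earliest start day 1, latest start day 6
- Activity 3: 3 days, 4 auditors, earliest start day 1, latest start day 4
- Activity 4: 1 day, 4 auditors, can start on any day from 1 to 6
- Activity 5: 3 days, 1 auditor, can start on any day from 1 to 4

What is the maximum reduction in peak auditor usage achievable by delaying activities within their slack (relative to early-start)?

10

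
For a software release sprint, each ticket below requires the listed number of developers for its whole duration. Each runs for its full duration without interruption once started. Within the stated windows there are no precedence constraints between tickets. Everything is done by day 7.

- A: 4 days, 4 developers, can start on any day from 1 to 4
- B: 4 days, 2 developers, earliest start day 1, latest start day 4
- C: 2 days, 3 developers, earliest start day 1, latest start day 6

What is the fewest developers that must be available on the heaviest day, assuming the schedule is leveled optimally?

6

Early-start (A@1, B@1, C@1) gives peak 9: d1:9  d2:9  d3:6  d4:6  d5:0  d6:0  d7:0.
Shift C→5.
Schedule A@1, B@1, C@5: d1:6  d2:6  d3:6  d4:6  d5:3  d6:3  d7:0 — peak 6.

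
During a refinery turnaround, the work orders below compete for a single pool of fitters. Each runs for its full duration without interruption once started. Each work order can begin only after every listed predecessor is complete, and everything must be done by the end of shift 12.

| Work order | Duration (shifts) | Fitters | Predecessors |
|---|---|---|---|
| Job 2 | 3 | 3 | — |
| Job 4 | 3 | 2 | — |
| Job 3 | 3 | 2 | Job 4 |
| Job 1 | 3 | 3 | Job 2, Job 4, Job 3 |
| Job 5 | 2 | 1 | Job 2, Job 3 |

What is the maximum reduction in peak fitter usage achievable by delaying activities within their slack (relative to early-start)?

1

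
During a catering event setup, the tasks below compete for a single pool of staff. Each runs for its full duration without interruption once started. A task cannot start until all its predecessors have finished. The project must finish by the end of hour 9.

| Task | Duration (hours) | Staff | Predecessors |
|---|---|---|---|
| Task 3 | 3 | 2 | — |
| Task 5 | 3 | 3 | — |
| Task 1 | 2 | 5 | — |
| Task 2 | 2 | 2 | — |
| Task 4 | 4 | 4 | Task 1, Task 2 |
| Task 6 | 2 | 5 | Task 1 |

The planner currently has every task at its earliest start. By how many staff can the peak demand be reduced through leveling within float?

7

Early-start peak: h1:12  h2:12  h3:14  h4:9  h5:4  h6:4  h7:0  h8:0  h9:0 ⇒ 14.
Leveled (Task 3@1, Task 5@5, Task 1@1, Task 2@4, Task 4@6, Task 6@3): h1:7  h2:7  h3:7  h4:7  h5:5  h6:7  h7:7  h8:4  h9:4 ⇒ 7.
Reduction 14 − 7 = 7.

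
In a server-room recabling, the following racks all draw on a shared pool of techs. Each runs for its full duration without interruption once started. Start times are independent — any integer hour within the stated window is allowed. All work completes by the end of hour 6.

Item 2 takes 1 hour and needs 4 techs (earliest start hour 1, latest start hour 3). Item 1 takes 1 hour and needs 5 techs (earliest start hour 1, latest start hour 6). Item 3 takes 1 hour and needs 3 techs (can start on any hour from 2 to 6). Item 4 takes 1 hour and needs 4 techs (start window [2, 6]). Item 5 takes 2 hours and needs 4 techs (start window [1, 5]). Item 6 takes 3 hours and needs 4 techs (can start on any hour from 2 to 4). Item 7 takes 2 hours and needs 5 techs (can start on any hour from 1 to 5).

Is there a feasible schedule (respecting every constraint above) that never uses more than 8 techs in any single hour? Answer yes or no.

no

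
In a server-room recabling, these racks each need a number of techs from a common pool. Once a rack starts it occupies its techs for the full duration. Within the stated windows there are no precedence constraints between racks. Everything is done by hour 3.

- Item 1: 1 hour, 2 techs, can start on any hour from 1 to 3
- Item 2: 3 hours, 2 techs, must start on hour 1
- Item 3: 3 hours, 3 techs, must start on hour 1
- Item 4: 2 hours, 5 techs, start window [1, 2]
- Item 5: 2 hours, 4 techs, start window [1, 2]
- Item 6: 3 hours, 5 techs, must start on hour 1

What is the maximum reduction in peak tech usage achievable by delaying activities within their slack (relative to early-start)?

2

Early-start peak: h1:21  h2:19  h3:10 ⇒ 21.
Leveled (Item 1@1, Item 2@1, Item 3@1, Item 4@1, Item 5@2, Item 6@1): h1:17  h2:19  h3:14 ⇒ 19.
Reduction 21 − 19 = 2.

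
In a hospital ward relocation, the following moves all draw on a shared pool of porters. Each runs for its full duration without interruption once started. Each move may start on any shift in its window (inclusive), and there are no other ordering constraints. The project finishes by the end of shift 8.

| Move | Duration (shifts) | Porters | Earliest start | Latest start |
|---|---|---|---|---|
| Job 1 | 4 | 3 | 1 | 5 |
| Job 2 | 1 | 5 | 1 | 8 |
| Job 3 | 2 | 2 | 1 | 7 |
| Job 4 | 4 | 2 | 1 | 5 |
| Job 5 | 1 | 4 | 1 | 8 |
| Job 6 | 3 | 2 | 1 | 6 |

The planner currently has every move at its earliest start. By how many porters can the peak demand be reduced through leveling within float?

Early-start peak: s1:18  s2:9  s3:7  s4:5  s5:0  s6:0  s7:0  s8:0 ⇒ 18.
Leveled (Job 1@1, Job 2@5, Job 3@6, Job 4@1, Job 5@8, Job 6@6): s1:5  s2:5  s3:5  s4:5  s5:5  s6:4  s7:4  s8:6 ⇒ 6.
Reduction 18 − 6 = 12.

12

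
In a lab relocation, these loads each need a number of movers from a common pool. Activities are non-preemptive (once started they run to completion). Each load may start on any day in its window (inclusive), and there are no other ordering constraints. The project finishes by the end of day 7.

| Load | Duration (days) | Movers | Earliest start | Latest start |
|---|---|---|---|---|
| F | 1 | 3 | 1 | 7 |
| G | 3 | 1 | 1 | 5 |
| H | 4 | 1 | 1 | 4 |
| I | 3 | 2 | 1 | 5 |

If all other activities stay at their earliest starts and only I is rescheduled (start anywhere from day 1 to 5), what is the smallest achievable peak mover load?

5

I@1: d1:7  d2:4  d3:4  d4:1  d5:0  d6:0  d7:0 → peak 7
I@2: d1:5  d2:4  d3:4  d4:3  d5:0  d6:0  d7:0 → peak 5
I@3: d1:5  d2:2  d3:4  d4:3  d5:2  d6:0  d7:0 → peak 5
I@4: d1:5  d2:2  d3:2  d4:3  d5:2  d6:2  d7:0 → peak 5
I@5: d1:5  d2:2  d3:2  d4:1  d5:2  d6:2  d7:2 → peak 5
Best is I@2, peak 5.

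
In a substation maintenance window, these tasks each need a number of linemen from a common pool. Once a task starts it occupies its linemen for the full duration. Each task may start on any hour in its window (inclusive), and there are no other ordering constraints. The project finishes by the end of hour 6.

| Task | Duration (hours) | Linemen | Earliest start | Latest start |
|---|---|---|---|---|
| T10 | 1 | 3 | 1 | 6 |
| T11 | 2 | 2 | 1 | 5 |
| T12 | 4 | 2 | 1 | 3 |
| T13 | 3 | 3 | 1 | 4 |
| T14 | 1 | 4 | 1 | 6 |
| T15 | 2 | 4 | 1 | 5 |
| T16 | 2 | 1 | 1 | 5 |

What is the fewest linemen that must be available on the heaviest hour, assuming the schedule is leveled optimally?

7

Early-start (T10@1, T11@1, T12@1, T13@1, T14@1, T15@1, T16@1) gives peak 19: h1:19  h2:12  h3:5  h4:2  h5:0  h6:0.
Shift T13→4, T14→3, T15→5, T16→2.
Schedule T10@1, T11@1, T12@1, T13@4, T14@3, T15@5, T16@2: h1:7  h2:5  h3:7  h4:5  h5:7  h6:7 — peak 7.
Total lineman-hours = 38 over 6 hours ⇒ peak ≥ ⌈38/6⌉ = 7, so 7 is optimal.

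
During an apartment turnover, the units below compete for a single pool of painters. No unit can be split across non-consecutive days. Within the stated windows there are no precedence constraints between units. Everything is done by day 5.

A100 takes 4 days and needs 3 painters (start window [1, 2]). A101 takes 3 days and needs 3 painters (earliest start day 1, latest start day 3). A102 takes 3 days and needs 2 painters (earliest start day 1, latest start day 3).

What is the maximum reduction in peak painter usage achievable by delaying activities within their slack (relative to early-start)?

Early-start peak: d1:8  d2:8  d3:8  d4:3  d5:0 ⇒ 8.
Leveled (A100@1, A101@1, A102@1): d1:8  d2:8  d3:8  d4:3  d5:0 ⇒ 8.
Reduction 8 − 8 = 0.

0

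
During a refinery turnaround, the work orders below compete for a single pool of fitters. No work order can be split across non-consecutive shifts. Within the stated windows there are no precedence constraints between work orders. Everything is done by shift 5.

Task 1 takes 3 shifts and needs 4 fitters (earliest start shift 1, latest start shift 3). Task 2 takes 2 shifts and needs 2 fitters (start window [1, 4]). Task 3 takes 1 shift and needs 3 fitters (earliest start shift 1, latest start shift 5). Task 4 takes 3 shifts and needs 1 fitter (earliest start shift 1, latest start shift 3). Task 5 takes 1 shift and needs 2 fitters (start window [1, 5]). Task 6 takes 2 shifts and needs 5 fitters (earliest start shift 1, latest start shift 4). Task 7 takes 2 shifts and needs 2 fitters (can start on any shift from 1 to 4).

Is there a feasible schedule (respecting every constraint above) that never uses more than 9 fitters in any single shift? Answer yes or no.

yes

Schedule Task 1@1, Task 2@1, Task 3@3, Task 4@2, Task 5@1, Task 6@4, Task 7@4: s1:8  s2:7  s3:8  s4:8  s5:7 — peak 8 ≤ 9.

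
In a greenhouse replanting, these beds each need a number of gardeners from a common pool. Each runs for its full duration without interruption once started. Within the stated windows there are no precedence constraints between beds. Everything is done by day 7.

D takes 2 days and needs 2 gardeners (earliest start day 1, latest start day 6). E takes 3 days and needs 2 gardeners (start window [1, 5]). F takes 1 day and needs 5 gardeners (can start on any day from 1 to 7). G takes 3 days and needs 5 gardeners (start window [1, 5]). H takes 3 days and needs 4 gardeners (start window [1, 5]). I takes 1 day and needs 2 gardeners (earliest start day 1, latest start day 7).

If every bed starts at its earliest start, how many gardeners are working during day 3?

At early start, day 3 has: E, G, H.
Demand: 2 + 5 + 4 = 11.

11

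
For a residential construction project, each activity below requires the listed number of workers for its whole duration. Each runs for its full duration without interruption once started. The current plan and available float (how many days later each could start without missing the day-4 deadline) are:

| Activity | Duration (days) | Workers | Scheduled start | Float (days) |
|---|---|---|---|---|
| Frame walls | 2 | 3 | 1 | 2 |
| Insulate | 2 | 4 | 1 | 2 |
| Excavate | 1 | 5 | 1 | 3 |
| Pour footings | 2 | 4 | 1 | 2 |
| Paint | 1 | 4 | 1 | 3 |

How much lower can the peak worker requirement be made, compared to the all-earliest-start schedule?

12

Early-start peak: d1:20  d2:11  d3:0  d4:0 ⇒ 20.
Leveled (Frame walls@1, Insulate@2, Excavate@1, Pour footings@3, Paint@4): d1:8  d2:7  d3:8  d4:8 ⇒ 8.
Reduction 20 − 8 = 12.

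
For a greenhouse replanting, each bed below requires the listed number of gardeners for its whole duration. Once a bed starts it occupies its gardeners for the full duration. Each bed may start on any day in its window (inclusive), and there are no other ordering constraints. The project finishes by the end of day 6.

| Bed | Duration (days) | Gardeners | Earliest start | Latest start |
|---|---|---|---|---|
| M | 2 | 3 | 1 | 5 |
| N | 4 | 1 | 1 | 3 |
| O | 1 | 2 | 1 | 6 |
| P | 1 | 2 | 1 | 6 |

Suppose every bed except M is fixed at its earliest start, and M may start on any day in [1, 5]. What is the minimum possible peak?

M@1: d1:8  d2:4  d3:1  d4:1  d5:0  d6:0 → peak 8
M@2: d1:5  d2:4  d3:4  d4:1  d5:0  d6:0 → peak 5
M@3: d1:5  d2:1  d3:4  d4:4  d5:0  d6:0 → peak 5
M@4: d1:5  d2:1  d3:1  d4:4  d5:3  d6:0 → peak 5
M@5: d1:5  d2:1  d3:1  d4:1  d5:3  d6:3 → peak 5
Best is M@2, peak 5.

5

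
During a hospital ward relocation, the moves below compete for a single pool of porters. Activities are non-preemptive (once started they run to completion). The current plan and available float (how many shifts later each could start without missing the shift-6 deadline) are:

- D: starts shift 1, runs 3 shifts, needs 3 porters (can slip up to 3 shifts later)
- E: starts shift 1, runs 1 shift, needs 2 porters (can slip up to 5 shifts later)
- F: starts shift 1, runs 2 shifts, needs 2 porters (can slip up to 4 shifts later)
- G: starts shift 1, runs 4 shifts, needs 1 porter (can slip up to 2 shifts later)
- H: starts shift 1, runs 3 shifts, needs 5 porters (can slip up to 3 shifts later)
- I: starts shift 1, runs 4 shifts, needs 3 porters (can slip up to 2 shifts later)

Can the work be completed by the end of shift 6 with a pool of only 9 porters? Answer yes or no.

yes

Schedule D@1, E@1, F@1, G@1, H@4, I@2: s1:8  s2:9  s3:7  s4:9  s5:8  s6:5 — peak 9 ≤ 9.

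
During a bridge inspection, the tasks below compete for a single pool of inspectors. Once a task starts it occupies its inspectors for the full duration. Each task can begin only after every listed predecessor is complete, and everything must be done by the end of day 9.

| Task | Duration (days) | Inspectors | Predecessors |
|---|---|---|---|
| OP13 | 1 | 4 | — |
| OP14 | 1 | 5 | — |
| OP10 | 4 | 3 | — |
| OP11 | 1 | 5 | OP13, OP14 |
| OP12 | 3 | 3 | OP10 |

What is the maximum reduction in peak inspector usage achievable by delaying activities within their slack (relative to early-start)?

5

Early-start peak: d1:12  d2:8  d3:3  d4:3  d5:3  d6:3  d7:3  d8:0  d9:0 ⇒ 12.
Leveled (OP13@1, OP14@5, OP10@1, OP11@6, OP12@7): d1:7  d2:3  d3:3  d4:3  d5:5  d6:5  d7:3  d8:3  d9:3 ⇒ 7.
Reduction 12 − 7 = 5.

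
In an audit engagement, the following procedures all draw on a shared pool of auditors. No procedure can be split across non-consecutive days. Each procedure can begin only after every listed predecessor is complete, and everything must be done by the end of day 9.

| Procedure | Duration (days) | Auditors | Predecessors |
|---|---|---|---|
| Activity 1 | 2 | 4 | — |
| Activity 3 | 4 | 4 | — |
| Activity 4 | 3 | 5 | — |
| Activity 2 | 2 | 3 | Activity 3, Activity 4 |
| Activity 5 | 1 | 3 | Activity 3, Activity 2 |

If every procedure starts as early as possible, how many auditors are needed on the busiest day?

13

Early-start schedule: Activity 1@1, Activity 3@1, Activity 4@1, Activity 2@5, Activity 5@7.
Load per day: day 1: 13, day 2: 13, day 3: 9, day 4: 4, day 5: 3, day 6: 3, day 7: 3, day 8: 0, day 9: 0.
Peak is 13.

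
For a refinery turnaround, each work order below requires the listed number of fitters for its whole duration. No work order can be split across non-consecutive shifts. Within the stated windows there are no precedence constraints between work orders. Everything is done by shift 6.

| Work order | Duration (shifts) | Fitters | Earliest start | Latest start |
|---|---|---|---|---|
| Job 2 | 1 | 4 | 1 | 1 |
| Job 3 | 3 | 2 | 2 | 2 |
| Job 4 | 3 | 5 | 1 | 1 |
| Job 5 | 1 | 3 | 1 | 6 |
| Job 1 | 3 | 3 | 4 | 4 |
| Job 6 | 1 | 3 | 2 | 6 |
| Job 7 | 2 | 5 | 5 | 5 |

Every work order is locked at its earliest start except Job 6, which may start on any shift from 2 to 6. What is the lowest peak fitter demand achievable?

12

Job 6@2: s1:12  s2:10  s3:7  s4:5  s5:8  s6:8 → peak 12
Job 6@3: s1:12  s2:7  s3:10  s4:5  s5:8  s6:8 → peak 12
Job 6@4: s1:12  s2:7  s3:7  s4:8  s5:8  s6:8 → peak 12
Job 6@5: s1:12  s2:7  s3:7  s4:5  s5:11  s6:8 → peak 12
Job 6@6: s1:12  s2:7  s3:7  s4:5  s5:8  s6:11 → peak 12
Best is Job 6@2, peak 12.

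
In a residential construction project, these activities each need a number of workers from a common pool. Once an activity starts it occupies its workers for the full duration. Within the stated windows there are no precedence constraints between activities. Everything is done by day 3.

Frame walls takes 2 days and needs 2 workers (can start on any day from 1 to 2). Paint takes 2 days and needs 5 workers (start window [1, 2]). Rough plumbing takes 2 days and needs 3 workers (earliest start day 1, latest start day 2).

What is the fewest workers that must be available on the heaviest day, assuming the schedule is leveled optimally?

Schedule Frame walls@1, Paint@1, Rough plumbing@1: d1:10  d2:10  d3:0 — peak 10.
No arrangement of the 8 feasible schedules does better.

10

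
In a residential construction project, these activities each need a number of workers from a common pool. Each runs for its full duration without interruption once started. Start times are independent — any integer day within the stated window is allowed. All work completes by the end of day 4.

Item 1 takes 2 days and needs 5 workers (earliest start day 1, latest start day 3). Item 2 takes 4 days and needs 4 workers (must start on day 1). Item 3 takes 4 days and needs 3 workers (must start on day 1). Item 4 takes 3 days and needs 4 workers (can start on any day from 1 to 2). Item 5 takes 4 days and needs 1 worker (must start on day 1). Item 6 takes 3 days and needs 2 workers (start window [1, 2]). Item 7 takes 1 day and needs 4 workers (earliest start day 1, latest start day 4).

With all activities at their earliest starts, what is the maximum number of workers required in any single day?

23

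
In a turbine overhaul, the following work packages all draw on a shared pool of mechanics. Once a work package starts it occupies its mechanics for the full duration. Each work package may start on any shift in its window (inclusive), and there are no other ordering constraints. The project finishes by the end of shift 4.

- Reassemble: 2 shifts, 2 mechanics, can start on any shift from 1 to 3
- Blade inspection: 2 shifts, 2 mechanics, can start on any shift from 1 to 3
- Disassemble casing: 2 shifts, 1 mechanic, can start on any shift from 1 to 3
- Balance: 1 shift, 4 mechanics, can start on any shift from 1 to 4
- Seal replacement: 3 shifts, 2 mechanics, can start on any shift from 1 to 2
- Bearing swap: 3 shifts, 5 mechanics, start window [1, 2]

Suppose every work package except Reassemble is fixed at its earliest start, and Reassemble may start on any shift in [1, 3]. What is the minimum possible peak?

14

Reassemble@1: s1:16  s2:12  s3:7  s4:0 → peak 16
Reassemble@2: s1:14  s2:12  s3:9  s4:0 → peak 14
Reassemble@3: s1:14  s2:10  s3:9  s4:2 → peak 14
Best is Reassemble@2, peak 14.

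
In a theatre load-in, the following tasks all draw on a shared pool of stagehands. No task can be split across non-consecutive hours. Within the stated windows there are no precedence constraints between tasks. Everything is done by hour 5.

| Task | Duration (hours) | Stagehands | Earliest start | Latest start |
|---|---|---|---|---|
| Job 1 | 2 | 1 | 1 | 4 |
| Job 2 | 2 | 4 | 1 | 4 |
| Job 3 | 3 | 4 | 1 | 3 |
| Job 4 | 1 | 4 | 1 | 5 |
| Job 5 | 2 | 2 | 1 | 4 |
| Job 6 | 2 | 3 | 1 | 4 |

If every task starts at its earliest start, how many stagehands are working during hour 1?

18

At early start, hour 1 has: Job 1, Job 2, Job 3, Job 4, Job 5, Job 6.
Demand: 1 + 4 + 4 + 4 + 2 + 3 = 18.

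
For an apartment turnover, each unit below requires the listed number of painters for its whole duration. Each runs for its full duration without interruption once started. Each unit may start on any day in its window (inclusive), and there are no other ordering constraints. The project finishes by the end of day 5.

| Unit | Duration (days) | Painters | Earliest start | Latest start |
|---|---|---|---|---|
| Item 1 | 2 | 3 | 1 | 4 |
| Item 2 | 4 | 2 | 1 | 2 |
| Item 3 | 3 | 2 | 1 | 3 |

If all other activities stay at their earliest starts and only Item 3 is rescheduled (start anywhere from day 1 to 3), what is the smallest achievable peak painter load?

5

Item 3@1: d1:7  d2:7  d3:4  d4:2  d5:0 → peak 7
Item 3@2: d1:5  d2:7  d3:4  d4:4  d5:0 → peak 7
Item 3@3: d1:5  d2:5  d3:4  d4:4  d5:2 → peak 5
Best is Item 3@3, peak 5.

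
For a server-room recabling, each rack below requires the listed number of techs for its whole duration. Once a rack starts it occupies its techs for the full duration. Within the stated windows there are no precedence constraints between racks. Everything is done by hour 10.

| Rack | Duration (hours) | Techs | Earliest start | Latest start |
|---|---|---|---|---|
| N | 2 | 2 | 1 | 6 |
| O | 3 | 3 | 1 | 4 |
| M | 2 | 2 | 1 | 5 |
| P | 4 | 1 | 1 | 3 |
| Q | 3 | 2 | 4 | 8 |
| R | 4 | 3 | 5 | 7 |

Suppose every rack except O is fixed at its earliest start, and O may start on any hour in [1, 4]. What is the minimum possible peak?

O@1: h1:8  h2:8  h3:4  h4:3  h5:5  h6:5  h7:3  h8:3  h9:0  h10:0 → peak 8
O@2: h1:5  h2:8  h3:4  h4:6  h5:5  h6:5  h7:3  h8:3  h9:0  h10:0 → peak 8
O@3: h1:5  h2:5  h3:4  h4:6  h5:8  h6:5  h7:3  h8:3  h9:0  h10:0 → peak 8
O@4: h1:5  h2:5  h3:1  h4:6  h5:8  h6:8  h7:3  h8:3  h9:0  h10:0 → peak 8
Best is O@1, peak 8.

8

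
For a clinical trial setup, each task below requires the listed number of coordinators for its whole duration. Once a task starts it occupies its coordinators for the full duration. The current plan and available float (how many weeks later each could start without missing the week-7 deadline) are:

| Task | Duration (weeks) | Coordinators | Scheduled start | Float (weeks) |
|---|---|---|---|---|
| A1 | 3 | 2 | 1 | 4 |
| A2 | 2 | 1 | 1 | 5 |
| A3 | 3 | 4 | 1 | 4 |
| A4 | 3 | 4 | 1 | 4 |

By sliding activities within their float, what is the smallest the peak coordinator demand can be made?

Early-start (A1@1, A2@1, A3@1, A4@1) gives peak 11: w1:11  w2:11  w3:10  w4:0  w5:0  w6:0  w7:0.
Shift A2→4, A4→4.
Schedule A1@1, A2@4, A3@1, A4@4: w1:6  w2:6  w3:6  w4:5  w5:5  w6:4  w7:0 — peak 6.

6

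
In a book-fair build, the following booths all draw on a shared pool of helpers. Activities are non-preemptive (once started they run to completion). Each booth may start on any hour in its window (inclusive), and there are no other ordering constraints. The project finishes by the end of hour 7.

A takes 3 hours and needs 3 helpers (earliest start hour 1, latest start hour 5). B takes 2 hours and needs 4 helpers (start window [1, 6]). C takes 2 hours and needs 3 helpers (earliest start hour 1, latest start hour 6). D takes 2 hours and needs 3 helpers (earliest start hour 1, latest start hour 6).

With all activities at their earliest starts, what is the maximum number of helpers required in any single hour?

Early-start schedule: A@1, B@1, C@1, D@1.
Load per hour: hour 1: 13, hour 2: 13, hour 3: 3, hour 4: 0, hour 5: 0, hour 6: 0, hour 7: 0.
Peak is 13.

13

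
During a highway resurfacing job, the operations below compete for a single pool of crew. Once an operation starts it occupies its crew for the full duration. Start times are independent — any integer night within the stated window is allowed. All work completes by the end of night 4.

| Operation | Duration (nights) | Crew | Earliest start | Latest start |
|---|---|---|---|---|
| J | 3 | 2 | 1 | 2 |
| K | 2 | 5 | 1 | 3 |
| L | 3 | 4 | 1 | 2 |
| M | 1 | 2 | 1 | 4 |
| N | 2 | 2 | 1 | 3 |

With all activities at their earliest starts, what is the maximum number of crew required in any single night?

Early-start schedule: J@1, K@1, L@1, M@1, N@1.
Load per night: night 1: 15, night 2: 13, night 3: 6, night 4: 0.
Peak is 15.

15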